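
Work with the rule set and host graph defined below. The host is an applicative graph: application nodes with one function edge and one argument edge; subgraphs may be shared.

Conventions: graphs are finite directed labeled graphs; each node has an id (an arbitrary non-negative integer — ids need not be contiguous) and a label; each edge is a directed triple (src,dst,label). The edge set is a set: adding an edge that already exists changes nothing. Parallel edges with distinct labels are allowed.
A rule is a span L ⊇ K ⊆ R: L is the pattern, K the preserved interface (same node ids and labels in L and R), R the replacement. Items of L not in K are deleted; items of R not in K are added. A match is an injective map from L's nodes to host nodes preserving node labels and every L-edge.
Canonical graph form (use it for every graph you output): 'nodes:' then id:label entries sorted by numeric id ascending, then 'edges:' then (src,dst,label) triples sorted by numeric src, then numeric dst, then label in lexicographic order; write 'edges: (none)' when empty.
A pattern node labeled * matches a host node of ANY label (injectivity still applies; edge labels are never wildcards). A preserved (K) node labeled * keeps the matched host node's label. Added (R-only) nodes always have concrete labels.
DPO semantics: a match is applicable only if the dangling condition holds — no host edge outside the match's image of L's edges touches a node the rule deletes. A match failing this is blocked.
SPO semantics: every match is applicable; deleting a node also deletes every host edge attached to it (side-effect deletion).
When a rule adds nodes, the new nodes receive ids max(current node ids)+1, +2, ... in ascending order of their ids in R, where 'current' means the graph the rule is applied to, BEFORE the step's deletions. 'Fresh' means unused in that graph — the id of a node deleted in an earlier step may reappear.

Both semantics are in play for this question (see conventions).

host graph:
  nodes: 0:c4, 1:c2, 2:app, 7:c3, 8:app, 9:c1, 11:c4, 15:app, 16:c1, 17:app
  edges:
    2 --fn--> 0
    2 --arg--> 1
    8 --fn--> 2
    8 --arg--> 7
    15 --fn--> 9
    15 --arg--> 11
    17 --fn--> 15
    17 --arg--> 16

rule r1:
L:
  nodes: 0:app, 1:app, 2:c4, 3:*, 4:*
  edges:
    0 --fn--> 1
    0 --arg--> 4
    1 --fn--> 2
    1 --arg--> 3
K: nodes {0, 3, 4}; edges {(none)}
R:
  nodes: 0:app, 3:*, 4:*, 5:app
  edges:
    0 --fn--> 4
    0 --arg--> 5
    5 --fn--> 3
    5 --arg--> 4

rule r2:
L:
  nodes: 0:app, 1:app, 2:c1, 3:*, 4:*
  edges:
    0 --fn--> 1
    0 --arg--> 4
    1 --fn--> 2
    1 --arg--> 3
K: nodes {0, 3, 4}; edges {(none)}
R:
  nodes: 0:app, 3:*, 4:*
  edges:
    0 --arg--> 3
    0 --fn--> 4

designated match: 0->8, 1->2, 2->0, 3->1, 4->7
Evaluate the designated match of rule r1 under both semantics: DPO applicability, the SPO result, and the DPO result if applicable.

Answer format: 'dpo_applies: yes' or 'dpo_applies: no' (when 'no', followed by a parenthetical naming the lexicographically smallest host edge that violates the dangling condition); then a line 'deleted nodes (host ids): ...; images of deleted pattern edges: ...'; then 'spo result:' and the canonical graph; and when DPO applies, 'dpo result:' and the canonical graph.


dpo_applies: yes
deleted nodes (host ids): 0, 2; images of deleted pattern edges: (2,0,fn); (2,1,arg); (8,2,fn); (8,7,arg)
spo result:
nodes: 1:c2, 7:c3, 8:app, 9:c1, 11:c4, 15:app, 16:c1, 17:app, 18:app
edges: (8,7,fn); (8,18,arg); (15,9,fn); (15,11,arg); (17,15,fn); (17,16,arg); (18,1,fn); (18,7,arg)
dpo result:
nodes: 1:c2, 7:c3, 8:app, 9:c1, 11:c4, 15:app, 16:c1, 17:app, 18:app
edges: (8,7,fn); (8,18,arg); (15,9,fn); (15,11,arg); (17,15,fn); (17,16,arg); (18,1,fn); (18,7,arg)


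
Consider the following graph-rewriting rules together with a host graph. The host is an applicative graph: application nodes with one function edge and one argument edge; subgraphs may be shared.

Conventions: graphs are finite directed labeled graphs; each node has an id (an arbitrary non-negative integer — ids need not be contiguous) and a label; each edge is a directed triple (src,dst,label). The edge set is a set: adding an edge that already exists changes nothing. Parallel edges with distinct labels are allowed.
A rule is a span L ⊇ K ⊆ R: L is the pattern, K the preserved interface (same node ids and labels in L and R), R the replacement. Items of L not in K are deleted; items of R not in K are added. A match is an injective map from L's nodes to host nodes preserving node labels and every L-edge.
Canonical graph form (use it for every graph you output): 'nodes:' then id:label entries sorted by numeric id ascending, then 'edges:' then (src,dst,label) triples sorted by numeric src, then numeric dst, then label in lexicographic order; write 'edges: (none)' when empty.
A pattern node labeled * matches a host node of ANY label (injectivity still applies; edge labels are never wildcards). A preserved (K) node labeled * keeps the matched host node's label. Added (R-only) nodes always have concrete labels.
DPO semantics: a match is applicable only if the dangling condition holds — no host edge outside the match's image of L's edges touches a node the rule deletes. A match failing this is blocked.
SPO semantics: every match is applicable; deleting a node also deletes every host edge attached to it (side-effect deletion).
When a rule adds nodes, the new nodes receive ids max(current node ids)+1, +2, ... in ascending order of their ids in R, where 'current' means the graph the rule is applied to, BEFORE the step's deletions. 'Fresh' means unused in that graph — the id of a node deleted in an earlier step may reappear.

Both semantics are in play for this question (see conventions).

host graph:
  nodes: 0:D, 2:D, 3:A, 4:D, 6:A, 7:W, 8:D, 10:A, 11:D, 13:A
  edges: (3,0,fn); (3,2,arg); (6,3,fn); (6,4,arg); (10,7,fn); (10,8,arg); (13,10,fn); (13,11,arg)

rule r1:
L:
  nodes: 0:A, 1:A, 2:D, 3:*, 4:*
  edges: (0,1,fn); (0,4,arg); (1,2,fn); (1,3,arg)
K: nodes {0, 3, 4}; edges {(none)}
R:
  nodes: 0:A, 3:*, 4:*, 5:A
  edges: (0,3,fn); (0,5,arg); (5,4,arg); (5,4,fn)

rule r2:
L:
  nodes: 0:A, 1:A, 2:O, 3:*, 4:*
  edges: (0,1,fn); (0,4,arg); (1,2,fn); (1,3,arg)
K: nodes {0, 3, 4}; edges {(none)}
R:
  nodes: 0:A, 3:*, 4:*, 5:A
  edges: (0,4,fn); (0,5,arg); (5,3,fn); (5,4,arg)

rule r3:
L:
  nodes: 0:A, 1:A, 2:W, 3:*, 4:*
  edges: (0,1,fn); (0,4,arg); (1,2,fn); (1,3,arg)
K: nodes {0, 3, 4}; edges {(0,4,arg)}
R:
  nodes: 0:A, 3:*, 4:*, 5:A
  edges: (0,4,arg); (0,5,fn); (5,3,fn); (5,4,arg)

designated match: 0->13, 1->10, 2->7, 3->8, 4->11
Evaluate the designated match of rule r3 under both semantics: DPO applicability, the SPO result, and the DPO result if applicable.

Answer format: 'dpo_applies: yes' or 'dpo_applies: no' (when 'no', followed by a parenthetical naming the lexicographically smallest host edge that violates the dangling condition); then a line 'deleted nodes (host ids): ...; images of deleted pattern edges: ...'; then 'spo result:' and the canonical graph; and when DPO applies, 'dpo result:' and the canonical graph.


dpo_applies: yes
deleted nodes (host ids): 7, 10; images of deleted pattern edges: (10,7,fn); (10,8,arg); (13,10,fn)
spo result:
nodes: 0:D, 2:D, 3:A, 4:D, 6:A, 8:D, 11:D, 13:A, 14:A
edges: (3,0,fn); (3,2,arg); (6,3,fn); (6,4,arg); (13,11,arg); (13,14,fn); (14,8,fn); (14,11,arg)
dpo result:
nodes: 0:D, 2:D, 3:A, 4:D, 6:A, 8:D, 11:D, 13:A, 14:A
edges: (3,0,fn); (3,2,arg); (6,3,fn); (6,4,arg); (13,11,arg); (13,14,fn); (14,8,fn); (14,11,arg)


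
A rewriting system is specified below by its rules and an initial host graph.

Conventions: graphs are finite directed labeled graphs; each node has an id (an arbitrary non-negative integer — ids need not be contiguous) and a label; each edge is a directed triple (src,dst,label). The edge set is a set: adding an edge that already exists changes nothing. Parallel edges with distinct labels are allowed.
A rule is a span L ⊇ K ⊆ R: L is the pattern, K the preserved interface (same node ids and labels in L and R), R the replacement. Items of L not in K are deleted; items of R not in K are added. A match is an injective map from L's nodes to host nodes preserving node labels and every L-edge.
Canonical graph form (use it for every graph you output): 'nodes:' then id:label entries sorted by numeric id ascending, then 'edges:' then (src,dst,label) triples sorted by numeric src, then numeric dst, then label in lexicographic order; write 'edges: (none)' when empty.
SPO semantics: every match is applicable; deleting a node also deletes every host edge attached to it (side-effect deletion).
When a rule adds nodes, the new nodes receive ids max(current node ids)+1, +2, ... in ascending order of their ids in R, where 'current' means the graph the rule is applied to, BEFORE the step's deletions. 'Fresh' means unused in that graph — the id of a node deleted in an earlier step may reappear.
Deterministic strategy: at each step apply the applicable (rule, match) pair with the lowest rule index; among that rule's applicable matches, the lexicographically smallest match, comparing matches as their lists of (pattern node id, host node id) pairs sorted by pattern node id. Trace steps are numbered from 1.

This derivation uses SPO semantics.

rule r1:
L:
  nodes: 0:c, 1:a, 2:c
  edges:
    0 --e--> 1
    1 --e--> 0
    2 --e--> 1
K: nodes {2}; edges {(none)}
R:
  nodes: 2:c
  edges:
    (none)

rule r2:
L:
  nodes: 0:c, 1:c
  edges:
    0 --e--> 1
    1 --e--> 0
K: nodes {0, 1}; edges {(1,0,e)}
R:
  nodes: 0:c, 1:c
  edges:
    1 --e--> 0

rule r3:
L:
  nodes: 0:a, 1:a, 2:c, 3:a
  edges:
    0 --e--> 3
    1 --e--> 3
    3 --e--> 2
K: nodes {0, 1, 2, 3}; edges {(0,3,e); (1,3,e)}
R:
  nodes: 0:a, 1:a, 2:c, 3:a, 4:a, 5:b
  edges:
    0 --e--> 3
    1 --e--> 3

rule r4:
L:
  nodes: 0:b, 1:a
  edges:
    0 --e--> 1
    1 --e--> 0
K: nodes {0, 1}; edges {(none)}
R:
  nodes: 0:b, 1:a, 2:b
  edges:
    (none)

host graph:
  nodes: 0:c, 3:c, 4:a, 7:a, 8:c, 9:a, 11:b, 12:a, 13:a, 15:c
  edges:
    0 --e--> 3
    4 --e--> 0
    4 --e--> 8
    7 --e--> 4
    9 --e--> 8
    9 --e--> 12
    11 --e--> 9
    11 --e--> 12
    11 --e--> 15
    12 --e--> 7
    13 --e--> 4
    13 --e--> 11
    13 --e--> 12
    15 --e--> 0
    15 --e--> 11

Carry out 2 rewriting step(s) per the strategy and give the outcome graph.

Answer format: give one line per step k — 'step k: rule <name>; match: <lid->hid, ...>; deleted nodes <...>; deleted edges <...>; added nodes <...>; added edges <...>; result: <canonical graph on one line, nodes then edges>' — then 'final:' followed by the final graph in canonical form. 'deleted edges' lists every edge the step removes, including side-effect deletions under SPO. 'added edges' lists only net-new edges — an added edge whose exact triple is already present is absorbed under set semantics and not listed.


step 1: rule r3; match: 0->7, 1->13, 2->0, 3->4; deleted nodes (none); deleted edges (4,0,e); added nodes 16, 17; added edges (none); result: nodes: 0:c, 3:c, 4:a, 7:a, 8:c, 9:a, 11:b, 12:a, 13:a, 15:c, 16:a, 17:b edges: (0,3,e); (4,8,e); (7,4,e); (9,8,e); (9,12,e); (11,9,e); (11,12,e); (11,15,e); (12,7,e); (13,4,e); (13,11,e); (13,12,e); (15,0,e); (15,11,e)
step 2: rule r3; match: 0->7, 1->13, 2->8, 3->4; deleted nodes (none); deleted edges (4,8,e); added nodes 18, 19; added edges (none); result: nodes: 0:c, 3:c, 4:a, 7:a, 8:c, 9:a, 11:b, 12:a, 13:a, 15:c, 16:a, 17:b, 18:a, 19:b edges: (0,3,e); (7,4,e); (9,8,e); (9,12,e); (11,9,e); (11,12,e); (11,15,e); (12,7,e); (13,4,e); (13,11,e); (13,12,e); (15,0,e); (15,11,e)
final:
nodes: 0:c, 3:c, 4:a, 7:a, 8:c, 9:a, 11:b, 12:a, 13:a, 15:c, 16:a, 17:b, 18:a, 19:b
edges: (0,3,e); (7,4,e); (9,8,e); (9,12,e); (11,9,e); (11,12,e); (11,15,e); (12,7,e); (13,4,e); (13,11,e); (13,12,e); (15,0,e); (15,11,e)


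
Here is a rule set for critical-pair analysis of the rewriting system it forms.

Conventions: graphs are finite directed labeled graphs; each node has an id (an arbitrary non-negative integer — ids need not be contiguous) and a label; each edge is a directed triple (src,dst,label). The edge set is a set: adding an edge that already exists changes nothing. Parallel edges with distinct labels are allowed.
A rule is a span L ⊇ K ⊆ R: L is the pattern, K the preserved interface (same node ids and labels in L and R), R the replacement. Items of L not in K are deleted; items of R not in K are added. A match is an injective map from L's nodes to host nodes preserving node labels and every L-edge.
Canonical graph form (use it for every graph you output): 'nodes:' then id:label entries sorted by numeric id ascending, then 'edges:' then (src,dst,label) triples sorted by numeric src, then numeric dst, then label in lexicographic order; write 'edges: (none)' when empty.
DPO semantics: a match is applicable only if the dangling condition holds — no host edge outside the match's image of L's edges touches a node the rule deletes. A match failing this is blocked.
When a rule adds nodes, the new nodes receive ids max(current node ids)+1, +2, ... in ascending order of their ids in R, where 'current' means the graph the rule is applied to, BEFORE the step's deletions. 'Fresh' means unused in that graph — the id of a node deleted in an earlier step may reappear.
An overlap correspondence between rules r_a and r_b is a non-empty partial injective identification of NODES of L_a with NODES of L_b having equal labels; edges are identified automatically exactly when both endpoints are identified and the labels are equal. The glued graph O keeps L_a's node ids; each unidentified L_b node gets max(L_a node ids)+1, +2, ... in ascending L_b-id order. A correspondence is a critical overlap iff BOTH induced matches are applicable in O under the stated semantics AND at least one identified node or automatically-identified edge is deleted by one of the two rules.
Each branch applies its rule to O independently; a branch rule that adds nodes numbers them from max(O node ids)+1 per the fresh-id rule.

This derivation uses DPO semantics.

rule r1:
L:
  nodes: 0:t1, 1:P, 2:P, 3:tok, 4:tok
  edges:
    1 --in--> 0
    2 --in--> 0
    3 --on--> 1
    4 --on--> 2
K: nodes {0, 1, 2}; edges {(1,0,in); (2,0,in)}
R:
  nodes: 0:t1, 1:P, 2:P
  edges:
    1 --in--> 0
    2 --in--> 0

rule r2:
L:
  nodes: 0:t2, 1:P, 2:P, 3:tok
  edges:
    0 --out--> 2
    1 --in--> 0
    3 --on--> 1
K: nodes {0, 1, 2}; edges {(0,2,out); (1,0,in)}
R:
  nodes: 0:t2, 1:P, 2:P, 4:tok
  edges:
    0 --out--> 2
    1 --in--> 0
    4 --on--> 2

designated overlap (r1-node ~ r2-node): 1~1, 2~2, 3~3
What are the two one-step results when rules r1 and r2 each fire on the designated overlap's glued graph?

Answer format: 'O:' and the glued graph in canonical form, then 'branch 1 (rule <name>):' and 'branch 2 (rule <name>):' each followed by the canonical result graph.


O:
nodes: 0:t1, 1:P, 2:P, 3:tok, 4:tok, 5:t2
edges: (1,0,in); (1,5,in); (2,0,in); (3,1,on); (4,2,on); (5,2,out)
branch 1 (rule r1):
nodes: 0:t1, 1:P, 2:P, 5:t2
edges: (1,0,in); (1,5,in); (2,0,in); (5,2,out)
branch 2 (rule r2):
nodes: 0:t1, 1:P, 2:P, 4:tok, 5:t2, 6:tok
edges: (1,0,in); (1,5,in); (2,0,in); (4,2,on); (5,2,out); (6,2,on)


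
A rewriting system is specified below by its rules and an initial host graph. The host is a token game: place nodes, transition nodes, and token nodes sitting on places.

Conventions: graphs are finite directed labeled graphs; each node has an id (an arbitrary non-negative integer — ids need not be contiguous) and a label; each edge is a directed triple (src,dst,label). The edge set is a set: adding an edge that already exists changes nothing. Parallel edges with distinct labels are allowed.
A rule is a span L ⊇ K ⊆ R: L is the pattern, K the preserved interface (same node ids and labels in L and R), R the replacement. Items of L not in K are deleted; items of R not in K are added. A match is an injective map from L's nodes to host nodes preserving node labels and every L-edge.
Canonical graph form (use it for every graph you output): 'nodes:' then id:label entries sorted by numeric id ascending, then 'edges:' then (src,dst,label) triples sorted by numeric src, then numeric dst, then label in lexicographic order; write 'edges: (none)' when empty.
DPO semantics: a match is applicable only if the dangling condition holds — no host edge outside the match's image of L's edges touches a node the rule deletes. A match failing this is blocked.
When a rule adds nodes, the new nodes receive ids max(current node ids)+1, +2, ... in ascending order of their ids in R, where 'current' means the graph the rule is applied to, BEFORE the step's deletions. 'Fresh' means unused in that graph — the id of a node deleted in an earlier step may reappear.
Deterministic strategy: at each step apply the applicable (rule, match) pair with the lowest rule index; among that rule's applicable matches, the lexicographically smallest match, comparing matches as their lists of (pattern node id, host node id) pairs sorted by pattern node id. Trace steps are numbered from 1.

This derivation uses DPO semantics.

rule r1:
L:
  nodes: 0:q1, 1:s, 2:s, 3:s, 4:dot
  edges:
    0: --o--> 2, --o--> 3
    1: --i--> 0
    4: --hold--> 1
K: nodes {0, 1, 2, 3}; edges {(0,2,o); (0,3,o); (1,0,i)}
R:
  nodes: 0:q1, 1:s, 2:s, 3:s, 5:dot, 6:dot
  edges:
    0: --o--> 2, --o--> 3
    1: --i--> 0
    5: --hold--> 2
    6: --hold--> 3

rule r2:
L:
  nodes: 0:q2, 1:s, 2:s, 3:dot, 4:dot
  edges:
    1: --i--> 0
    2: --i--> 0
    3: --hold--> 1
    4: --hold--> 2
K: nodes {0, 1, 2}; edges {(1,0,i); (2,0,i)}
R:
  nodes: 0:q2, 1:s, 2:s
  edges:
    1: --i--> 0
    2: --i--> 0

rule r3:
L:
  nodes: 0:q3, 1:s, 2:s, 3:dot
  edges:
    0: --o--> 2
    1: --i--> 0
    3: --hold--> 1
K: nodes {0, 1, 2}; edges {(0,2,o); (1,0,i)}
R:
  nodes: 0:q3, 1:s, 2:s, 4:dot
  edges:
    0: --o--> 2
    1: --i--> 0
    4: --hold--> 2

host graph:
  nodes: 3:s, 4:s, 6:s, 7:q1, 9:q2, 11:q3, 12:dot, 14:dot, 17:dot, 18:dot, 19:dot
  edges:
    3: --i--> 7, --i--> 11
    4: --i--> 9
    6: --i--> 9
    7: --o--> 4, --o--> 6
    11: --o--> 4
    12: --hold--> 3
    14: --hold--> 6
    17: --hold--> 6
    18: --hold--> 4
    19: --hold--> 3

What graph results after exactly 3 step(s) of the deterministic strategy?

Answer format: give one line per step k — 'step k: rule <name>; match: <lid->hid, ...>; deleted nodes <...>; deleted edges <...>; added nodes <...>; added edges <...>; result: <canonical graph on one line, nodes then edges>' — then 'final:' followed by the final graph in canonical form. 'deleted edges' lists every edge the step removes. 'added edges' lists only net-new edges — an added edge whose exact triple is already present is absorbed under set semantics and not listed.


step 1: rule r1; match: 0->7, 1->3, 2->4, 3->6, 4->12; deleted nodes 12; deleted edges (12,3,hold); added nodes 20, 21; added edges (20,4,hold); (21,6,hold); result: nodes: 3:s, 4:s, 6:s, 7:q1, 9:q2, 11:q3, 14:dot, 17:dot, 18:dot, 19:dot, 20:dot, 21:dot edges: (3,7,i); (3,11,i); (4,9,i); (6,9,i); (7,4,o); (7,6,o); (11,4,o); (14,6,hold); (17,6,hold); (18,4,hold); (19,3,hold); (20,4,hold); (21,6,hold)
step 2: rule r1; match: 0->7, 1->3, 2->4, 3->6, 4->19; deleted nodes 19; deleted edges (19,3,hold); added nodes 22, 23; added edges (22,4,hold); (23,6,hold); result: nodes: 3:s, 4:s, 6:s, 7:q1, 9:q2, 11:q3, 14:dot, 17:dot, 18:dot, 20:dot, 21:dot, 22:dot, 23:dot edges: (3,7,i); (3,11,i); (4,9,i); (6,9,i); (7,4,o); (7,6,o); (11,4,o); (14,6,hold); (17,6,hold); (18,4,hold); (20,4,hold); (21,6,hold); (22,4,hold); (23,6,hold)
step 3: rule r2; match: 0->9, 1->4, 2->6, 3->18, 4->14; deleted nodes 14, 18; deleted edges (14,6,hold); (18,4,hold); added nodes (none); added edges (none); result: nodes: 3:s, 4:s, 6:s, 7:q1, 9:q2, 11:q3, 17:dot, 20:dot, 21:dot, 22:dot, 23:dot edges: (3,7,i); (3,11,i); (4,9,i); (6,9,i); (7,4,o); (7,6,o); (11,4,o); (17,6,hold); (20,4,hold); (21,6,hold); (22,4,hold); (23,6,hold)
final:
nodes: 3:s, 4:s, 6:s, 7:q1, 9:q2, 11:q3, 17:dot, 20:dot, 21:dot, 22:dot, 23:dot
edges: (3,7,i); (3,11,i); (4,9,i); (6,9,i); (7,4,o); (7,6,o); (11,4,o); (17,6,hold); (20,4,hold); (21,6,hold); (22,4,hold); (23,6,hold)


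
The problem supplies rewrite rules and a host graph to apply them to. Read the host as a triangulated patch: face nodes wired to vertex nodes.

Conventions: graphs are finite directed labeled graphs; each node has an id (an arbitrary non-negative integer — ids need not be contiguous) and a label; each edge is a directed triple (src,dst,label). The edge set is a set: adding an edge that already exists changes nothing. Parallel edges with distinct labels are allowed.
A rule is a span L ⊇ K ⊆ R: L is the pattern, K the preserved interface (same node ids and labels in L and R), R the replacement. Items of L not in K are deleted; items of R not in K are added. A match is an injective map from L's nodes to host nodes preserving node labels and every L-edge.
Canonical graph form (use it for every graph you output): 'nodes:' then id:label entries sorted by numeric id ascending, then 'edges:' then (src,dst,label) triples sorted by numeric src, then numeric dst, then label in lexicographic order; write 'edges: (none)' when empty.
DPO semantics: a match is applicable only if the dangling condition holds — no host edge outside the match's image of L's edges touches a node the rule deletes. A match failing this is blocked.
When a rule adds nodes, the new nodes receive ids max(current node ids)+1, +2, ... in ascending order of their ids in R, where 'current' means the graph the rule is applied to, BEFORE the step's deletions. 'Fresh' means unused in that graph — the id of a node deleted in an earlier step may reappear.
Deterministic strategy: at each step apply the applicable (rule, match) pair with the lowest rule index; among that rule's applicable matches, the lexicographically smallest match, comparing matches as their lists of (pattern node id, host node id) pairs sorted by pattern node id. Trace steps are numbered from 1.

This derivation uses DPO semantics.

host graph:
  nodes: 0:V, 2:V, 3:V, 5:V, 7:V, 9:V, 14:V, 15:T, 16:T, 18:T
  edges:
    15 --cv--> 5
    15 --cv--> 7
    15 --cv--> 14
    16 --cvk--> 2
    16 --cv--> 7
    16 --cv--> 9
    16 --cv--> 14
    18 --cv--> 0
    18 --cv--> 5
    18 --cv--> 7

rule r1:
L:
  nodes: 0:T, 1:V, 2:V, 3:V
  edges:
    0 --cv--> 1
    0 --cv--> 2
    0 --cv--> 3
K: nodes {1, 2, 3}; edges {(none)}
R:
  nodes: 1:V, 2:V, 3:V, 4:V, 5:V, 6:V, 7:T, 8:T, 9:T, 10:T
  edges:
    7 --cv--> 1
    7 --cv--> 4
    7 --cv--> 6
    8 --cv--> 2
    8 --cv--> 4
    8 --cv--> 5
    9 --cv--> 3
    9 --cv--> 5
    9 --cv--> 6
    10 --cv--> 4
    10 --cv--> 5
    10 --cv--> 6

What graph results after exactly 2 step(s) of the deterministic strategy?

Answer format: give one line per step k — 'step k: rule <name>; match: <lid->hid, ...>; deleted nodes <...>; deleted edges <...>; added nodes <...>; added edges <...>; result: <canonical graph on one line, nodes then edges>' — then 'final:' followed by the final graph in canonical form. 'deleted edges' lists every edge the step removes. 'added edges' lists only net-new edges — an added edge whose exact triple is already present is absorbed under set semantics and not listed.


step 1: rule r1; match: 0->15, 1->5, 2->7, 3->14; deleted nodes 15; deleted edges (15,5,cv); (15,7,cv); (15,14,cv); added nodes 19, 20, 21, 22, 23, 24, 25; added edges (22,5,cv); (22,19,cv); (22,21,cv); (23,7,cv); (23,19,cv); (23,20,cv); (24,14,cv); (24,20,cv); (24,21,cv); (25,19,cv); (25,20,cv); (25,21,cv); result: nodes: 0:V, 2:V, 3:V, 5:V, 7:V, 9:V, 14:V, 16:T, 18:T, 19:V, 20:V, 21:V, 22:T, 23:T, 24:T, 25:T edges: (16,2,cvk); (16,7,cv); (16,9,cv); (16,14,cv); (18,0,cv); (18,5,cv); (18,7,cv); (22,5,cv); (22,19,cv); (22,21,cv); (23,7,cv); (23,19,cv); (23,20,cv); (24,14,cv); (24,20,cv); (24,21,cv); (25,19,cv); (25,20,cv); (25,21,cv)
step 2: rule r1; match: 0->18, 1->0, 2->5, 3->7; deleted nodes 18; deleted edges (18,0,cv); (18,5,cv); (18,7,cv); added nodes 26, 27, 28, 29, 30, 31, 32; added edges (29,0,cv); (29,26,cv); (29,28,cv); (30,5,cv); (30,26,cv); (30,27,cv); (31,7,cv); (31,27,cv); (31,28,cv); (32,26,cv); (32,27,cv); (32,28,cv); result: nodes: 0:V, 2:V, 3:V, 5:V, 7:V, 9:V, 14:V, 16:T, 19:V, 20:V, 21:V, 22:T, 23:T, 24:T, 25:T, 26:V, 27:V, 28:V, 29:T, 30:T, 31:T, 32:T edges: (16,2,cvk); (16,7,cv); (16,9,cv); (16,14,cv); (22,5,cv); (22,19,cv); (22,21,cv); (23,7,cv); (23,19,cv); (23,20,cv); (24,14,cv); (24,20,cv); (24,21,cv); (25,19,cv); (25,20,cv); (25,21,cv); (29,0,cv); (29,26,cv); (29,28,cv); (30,5,cv); (30,26,cv); (30,27,cv); (31,7,cv); (31,27,cv); (31,28,cv); (32,26,cv); (32,27,cv); (32,28,cv)
final:
nodes: 0:V, 2:V, 3:V, 5:V, 7:V, 9:V, 14:V, 16:T, 19:V, 20:V, 21:V, 22:T, 23:T, 24:T, 25:T, 26:V, 27:V, 28:V, 29:T, 30:T, 31:T, 32:T
edges: (16,2,cvk); (16,7,cv); (16,9,cv); (16,14,cv); (22,5,cv); (22,19,cv); (22,21,cv); (23,7,cv); (23,19,cv); (23,20,cv); (24,14,cv); (24,20,cv); (24,21,cv); (25,19,cv); (25,20,cv); (25,21,cv); (29,0,cv); (29,26,cv); (29,28,cv); (30,5,cv); (30,26,cv); (30,27,cv); (31,7,cv); (31,27,cv); (31,28,cv); (32,26,cv); (32,27,cv); (32,28,cv)


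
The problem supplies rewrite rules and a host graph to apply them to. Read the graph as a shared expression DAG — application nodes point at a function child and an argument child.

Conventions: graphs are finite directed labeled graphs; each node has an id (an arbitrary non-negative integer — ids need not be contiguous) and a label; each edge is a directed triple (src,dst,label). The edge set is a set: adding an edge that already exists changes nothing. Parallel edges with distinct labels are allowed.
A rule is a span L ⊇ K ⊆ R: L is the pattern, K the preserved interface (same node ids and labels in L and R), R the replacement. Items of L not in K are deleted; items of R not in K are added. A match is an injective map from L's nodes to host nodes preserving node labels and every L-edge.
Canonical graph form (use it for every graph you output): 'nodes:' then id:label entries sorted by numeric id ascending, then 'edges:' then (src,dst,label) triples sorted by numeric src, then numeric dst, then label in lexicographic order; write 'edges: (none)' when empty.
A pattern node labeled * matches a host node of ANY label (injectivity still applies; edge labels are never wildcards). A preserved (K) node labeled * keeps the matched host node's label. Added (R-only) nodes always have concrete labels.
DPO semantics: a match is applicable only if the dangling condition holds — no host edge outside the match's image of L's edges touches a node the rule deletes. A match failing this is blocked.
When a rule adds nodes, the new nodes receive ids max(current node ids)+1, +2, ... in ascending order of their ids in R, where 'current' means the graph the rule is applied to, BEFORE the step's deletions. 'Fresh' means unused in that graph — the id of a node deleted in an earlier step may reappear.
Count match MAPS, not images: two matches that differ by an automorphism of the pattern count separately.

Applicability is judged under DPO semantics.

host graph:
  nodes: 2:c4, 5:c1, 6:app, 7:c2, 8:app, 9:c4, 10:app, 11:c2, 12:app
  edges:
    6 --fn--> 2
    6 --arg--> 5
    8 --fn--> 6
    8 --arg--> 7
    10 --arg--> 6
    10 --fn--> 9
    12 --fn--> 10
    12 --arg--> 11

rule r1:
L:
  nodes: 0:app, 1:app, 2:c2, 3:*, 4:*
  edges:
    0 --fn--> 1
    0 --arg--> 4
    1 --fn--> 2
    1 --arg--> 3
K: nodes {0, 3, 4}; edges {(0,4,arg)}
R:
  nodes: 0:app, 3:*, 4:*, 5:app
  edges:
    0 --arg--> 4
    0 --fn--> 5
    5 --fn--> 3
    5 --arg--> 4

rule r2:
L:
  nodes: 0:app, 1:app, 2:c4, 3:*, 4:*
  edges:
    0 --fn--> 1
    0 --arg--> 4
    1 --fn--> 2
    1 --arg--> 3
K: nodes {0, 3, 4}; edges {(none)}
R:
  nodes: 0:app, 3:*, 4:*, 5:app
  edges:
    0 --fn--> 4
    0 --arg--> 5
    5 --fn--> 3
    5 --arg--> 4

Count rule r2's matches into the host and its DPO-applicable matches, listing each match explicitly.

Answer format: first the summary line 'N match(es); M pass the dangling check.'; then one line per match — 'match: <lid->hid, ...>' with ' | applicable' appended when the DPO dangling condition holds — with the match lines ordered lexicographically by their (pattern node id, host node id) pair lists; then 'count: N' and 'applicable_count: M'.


2 match(es); 1 pass the dangling check.
match: 0->8, 1->6, 2->2, 3->5, 4->7
match: 0->12, 1->10, 2->9, 3->6, 4->11 | applicable
count: 2
applicable_count: 1


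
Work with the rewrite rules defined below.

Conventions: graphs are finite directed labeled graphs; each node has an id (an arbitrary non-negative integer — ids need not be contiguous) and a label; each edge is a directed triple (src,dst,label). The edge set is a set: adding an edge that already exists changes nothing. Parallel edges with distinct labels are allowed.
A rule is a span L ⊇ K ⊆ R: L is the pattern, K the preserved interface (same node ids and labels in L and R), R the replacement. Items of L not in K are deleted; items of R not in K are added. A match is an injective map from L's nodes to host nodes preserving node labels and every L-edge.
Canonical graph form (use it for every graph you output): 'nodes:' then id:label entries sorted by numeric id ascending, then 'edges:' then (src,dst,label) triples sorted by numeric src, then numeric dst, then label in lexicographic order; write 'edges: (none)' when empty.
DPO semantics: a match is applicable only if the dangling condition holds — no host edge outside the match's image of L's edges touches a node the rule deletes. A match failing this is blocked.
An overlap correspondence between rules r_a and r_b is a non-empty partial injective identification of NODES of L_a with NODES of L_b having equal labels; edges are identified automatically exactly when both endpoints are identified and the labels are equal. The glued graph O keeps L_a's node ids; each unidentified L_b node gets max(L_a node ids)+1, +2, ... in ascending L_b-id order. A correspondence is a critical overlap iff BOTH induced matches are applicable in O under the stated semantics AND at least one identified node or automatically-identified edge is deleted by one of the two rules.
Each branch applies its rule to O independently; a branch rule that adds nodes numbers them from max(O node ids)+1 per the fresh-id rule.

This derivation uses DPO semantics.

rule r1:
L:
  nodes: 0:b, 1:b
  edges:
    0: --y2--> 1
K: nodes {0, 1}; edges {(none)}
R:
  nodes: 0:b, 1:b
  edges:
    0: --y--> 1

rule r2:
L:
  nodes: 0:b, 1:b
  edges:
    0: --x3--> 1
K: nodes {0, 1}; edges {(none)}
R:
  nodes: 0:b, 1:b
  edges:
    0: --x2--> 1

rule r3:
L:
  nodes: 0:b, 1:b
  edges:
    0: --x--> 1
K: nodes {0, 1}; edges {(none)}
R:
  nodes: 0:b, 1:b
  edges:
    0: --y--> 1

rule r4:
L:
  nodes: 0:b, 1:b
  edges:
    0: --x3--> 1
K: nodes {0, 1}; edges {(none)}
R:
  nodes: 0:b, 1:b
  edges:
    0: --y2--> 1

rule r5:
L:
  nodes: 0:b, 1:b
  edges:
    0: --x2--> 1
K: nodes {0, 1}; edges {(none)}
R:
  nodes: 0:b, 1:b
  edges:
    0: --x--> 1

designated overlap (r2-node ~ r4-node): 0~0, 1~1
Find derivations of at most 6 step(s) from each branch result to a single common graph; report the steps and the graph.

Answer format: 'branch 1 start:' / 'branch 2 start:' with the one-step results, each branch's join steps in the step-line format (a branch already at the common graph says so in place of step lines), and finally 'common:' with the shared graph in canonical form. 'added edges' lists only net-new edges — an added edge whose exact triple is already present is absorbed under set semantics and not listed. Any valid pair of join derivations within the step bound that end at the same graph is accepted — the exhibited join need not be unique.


branch 1 start:
nodes: 0:b, 1:b
edges: (0,1,x2)
branch 2 start:
nodes: 0:b, 1:b
edges: (0,1,y2)
branch 1 step 1: rule r5; match: 0->0, 1->1; deleted nodes (none); deleted edges (0,1,x2); added nodes (none); added edges (0,1,x); result: nodes: 0:b, 1:b edges: (0,1,x)
branch 1 step 2: rule r3; match: 0->0, 1->1; deleted nodes (none); deleted edges (0,1,x); added nodes (none); added edges (0,1,y); result: nodes: 0:b, 1:b edges: (0,1,y)
branch 2 step 1: rule r1; match: 0->0, 1->1; deleted nodes (none); deleted edges (0,1,y2); added nodes (none); added edges (0,1,y); result: nodes: 0:b, 1:b edges: (0,1,y)
common:
nodes: 0:b, 1:b
edges: (0,1,y)


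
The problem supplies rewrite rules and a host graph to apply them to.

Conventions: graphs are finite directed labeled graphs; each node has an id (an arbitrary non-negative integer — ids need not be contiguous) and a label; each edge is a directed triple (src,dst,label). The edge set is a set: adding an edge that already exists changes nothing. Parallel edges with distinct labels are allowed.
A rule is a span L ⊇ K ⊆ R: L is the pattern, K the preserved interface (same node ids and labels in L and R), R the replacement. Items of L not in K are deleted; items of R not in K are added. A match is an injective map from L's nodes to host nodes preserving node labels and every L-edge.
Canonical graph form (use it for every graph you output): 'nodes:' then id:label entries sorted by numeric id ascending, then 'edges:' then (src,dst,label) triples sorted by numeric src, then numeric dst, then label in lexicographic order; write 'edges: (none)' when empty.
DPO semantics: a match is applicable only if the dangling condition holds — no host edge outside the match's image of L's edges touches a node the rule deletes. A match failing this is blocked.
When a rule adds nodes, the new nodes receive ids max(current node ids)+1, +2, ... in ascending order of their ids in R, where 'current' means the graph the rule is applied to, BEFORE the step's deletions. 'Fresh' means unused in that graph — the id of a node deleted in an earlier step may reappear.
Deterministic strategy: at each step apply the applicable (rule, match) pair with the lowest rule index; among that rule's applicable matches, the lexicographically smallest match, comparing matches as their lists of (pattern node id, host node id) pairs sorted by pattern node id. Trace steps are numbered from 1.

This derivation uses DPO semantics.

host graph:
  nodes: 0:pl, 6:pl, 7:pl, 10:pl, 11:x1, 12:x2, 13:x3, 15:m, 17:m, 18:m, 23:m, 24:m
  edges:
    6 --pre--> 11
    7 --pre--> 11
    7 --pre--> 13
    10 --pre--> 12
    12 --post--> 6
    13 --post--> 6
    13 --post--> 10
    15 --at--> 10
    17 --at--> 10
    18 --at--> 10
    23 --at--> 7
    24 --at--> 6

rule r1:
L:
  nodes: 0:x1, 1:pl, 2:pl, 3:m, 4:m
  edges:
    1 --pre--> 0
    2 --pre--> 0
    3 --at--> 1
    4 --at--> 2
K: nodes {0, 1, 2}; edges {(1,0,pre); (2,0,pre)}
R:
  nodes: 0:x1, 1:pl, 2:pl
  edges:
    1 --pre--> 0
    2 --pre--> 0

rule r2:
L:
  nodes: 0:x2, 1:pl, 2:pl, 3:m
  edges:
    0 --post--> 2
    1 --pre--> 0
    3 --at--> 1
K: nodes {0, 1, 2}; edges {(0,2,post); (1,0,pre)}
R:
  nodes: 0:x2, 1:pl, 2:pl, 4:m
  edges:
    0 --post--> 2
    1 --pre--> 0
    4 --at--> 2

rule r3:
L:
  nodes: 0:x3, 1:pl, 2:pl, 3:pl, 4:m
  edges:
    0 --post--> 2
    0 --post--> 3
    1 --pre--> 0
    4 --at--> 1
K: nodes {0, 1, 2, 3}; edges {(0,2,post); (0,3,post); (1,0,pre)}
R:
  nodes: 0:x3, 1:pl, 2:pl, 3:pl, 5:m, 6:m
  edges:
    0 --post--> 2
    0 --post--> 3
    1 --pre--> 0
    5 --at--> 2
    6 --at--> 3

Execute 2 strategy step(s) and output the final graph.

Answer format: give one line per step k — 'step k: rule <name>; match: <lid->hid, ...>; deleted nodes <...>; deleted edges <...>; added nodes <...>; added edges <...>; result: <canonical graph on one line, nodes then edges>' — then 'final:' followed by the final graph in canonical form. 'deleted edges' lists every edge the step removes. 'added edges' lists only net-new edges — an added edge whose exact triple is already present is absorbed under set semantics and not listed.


step 1: rule r1; match: 0->11, 1->6, 2->7, 3->24, 4->23; deleted nodes 23, 24; deleted edges (23,7,at); (24,6,at); added nodes (none); added edges (none); result: nodes: 0:pl, 6:pl, 7:pl, 10:pl, 11:x1, 12:x2, 13:x3, 15:m, 17:m, 18:m edges: (6,11,pre); (7,11,pre); (7,13,pre); (10,12,pre); (12,6,post); (13,6,post); (13,10,post); (15,10,at); (17,10,at); (18,10,at)
step 2: rule r2; match: 0->12, 1->10, 2->6, 3->15; deleted nodes 15; deleted edges (15,10,at); added nodes 19; added edges (19,6,at); result: nodes: 0:pl, 6:pl, 7:pl, 10:pl, 11:x1, 12:x2, 13:x3, 17:m, 18:m, 19:m edges: (6,11,pre); (7,11,pre); (7,13,pre); (10,12,pre); (12,6,post); (13,6,post); (13,10,post); (17,10,at); (18,10,at); (19,6,at)
final:
nodes: 0:pl, 6:pl, 7:pl, 10:pl, 11:x1, 12:x2, 13:x3, 17:m, 18:m, 19:m
edges: (6,11,pre); (7,11,pre); (7,13,pre); (10,12,pre); (12,6,post); (13,6,post); (13,10,post); (17,10,at); (18,10,at); (19,6,at)


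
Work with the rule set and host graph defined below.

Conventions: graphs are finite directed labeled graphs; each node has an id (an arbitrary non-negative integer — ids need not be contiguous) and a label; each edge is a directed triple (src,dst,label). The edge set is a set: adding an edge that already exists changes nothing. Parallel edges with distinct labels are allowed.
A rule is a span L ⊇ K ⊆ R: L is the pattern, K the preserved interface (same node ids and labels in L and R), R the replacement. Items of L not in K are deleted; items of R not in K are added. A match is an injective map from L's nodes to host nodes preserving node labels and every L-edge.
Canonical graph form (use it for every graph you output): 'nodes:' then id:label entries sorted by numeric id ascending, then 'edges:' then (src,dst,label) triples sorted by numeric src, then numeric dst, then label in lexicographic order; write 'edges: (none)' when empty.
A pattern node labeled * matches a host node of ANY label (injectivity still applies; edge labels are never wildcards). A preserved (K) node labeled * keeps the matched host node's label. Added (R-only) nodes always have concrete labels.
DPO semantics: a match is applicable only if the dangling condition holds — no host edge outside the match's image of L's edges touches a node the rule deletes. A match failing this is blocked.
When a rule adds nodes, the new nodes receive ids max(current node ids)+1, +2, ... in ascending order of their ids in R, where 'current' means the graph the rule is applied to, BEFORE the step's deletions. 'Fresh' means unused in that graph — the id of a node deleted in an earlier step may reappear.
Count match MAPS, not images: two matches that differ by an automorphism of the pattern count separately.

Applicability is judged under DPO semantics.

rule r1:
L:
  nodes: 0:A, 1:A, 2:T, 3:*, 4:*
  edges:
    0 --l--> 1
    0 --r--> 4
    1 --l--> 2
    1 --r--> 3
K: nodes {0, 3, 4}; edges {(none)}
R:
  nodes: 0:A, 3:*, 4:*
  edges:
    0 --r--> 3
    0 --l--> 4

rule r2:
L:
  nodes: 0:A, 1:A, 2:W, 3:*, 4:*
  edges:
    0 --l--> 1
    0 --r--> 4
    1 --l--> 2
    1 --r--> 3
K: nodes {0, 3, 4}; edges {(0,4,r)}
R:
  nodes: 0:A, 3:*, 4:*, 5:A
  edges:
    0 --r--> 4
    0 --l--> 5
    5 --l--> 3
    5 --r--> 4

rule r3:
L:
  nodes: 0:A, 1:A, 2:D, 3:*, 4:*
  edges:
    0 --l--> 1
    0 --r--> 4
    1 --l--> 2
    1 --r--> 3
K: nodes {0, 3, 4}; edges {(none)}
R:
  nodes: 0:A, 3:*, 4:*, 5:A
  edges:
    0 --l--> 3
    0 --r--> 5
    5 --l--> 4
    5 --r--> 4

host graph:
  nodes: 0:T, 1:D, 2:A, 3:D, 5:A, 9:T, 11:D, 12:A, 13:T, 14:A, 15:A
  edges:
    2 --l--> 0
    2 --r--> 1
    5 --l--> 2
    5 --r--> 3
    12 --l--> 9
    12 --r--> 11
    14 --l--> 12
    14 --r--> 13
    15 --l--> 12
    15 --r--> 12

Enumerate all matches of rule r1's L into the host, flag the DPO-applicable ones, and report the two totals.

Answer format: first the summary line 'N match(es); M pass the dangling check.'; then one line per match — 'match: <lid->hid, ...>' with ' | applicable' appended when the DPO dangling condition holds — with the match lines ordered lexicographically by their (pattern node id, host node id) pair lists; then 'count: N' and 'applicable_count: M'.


2 match(es); 1 pass the dangling check.
match: 0->5, 1->2, 2->0, 3->1, 4->3 | applicable
match: 0->14, 1->12, 2->9, 3->11, 4->13
count: 2
applicable_count: 1


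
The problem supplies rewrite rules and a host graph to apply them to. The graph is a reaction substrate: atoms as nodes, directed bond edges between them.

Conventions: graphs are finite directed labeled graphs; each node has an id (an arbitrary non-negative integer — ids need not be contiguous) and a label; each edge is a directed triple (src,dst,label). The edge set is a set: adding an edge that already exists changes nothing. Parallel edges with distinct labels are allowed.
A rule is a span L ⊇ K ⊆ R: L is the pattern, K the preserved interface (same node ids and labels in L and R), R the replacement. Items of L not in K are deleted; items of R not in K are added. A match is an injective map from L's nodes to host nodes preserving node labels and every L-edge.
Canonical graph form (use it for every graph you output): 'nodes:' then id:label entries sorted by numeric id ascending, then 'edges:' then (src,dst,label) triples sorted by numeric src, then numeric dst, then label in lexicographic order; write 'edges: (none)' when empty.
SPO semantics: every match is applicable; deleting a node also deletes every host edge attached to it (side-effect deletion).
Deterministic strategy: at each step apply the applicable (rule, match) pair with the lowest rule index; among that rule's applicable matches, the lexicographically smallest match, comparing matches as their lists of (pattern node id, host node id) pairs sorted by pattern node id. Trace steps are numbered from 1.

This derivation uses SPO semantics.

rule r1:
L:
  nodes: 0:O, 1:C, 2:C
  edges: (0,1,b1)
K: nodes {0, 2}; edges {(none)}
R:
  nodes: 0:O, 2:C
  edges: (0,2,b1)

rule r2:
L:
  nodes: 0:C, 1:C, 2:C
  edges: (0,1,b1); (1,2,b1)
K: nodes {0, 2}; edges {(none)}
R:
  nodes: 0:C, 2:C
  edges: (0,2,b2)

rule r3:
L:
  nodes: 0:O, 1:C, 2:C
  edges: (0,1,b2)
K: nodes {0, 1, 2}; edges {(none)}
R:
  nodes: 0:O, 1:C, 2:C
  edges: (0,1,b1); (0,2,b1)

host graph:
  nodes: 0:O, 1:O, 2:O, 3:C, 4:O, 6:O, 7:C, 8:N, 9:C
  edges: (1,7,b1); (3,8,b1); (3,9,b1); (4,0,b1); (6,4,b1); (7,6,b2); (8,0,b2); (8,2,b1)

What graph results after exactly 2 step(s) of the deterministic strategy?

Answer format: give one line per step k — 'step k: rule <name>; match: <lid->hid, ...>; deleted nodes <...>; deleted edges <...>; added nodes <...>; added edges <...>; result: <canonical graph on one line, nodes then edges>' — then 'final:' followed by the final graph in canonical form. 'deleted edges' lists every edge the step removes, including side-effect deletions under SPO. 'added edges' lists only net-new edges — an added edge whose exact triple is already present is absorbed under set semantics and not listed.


step 1: rule r1; match: 0->1, 1->7, 2->3; deleted nodes 7; deleted edges (1,7,b1); (7,6,b2); added nodes (none); added edges (1,3,b1); result: nodes: 0:O, 1:O, 2:O, 3:C, 4:O, 6:O, 8:N, 9:C edges: (1,3,b1); (3,8,b1); (3,9,b1); (4,0,b1); (6,4,b1); (8,0,b2); (8,2,b1)
step 2: rule r1; match: 0->1, 1->3, 2->9; deleted nodes 3; deleted edges (1,3,b1); (3,8,b1); (3,9,b1); added nodes (none); added edges (1,9,b1); result: nodes: 0:O, 1:O, 2:O, 4:O, 6:O, 8:N, 9:C edges: (1,9,b1); (4,0,b1); (6,4,b1); (8,0,b2); (8,2,b1)
final:
nodes: 0:O, 1:O, 2:O, 4:O, 6:O, 8:N, 9:C
edges: (1,9,b1); (4,0,b1); (6,4,b1); (8,0,b2); (8,2,b1)
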